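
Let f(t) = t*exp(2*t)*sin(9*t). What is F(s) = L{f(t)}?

F(s) = 18*(s - 2)/(s^2 - 4*s + 85)^2

L{sin(9t)} = 9/(s^2 + 81).
Multiplying by e^(2t) shifts s → s - 2, so L{exp(2*t)*sin(9*t)} = 9/((s - 2)^2 + 81).
Then apply L{t·g(t)} = -d/ds[G(s)] with G(s) = 9/((s - 2)^2 + 81):
differentiating 1 time and applying the sign gives 18*(s - 2)/(s^2 - 4*s + 85)^2.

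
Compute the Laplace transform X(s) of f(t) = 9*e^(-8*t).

L{9} = 9/s.
By the first shifting theorem, multiplying by e^(-8t) replaces s with s + 8.

X(s) = 9/(s + 8)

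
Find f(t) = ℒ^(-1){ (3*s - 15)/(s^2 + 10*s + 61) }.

f(t) = -5*exp(-5*t)*sin(6*t) + 3*exp(-5*t)*cos(6*t)

Complete the square in the denominator: s^2 + 10*s + 61 = (s + 5)^2 + 6^2.
Split the numerator to match: 3*s - 15 = 3·(s + 5) - 5·6.
Invert each term: 3·(s + 5)/((s + 5)^2 + 36) ↔ 3e^(-5t)cos(6t); -5·6/((s + 5)^2 + 36) ↔ -5e^(-5t)sin(6t).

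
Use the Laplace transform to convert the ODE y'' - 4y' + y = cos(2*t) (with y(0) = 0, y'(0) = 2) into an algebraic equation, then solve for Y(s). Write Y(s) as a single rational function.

Apply the Laplace transform to the equation.
Using L{y''} = s^2 Y - s·y(0) - y'(0) and L{y'} = sY - y(0), with y(0) = 0, y'(0) = 2, the left side becomes (s^2 - 4*s + 1)Y - (2).
The right side is L{cos(2*t)} = s/(s^2 + 4).
So (s^2 - 4*s + 1)Y = s/(s^2 + 4) + (2).
Isolate Y and clear denominators.

Y(s) = (2*s^2 + s + 8)/(s^4 - 4*s^3 + 5*s^2 - 16*s + 4)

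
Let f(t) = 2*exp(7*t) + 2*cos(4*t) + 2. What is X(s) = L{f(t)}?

The transform is linear, so treat each term independently.
(2)·[L{e^(7t)} = 1/(s - 7)]; (2)·[L{cos(4t)} = s/(s^2 + 16)]; L{2} = 2/s.

X(s) = 2*s/(s^2 + 16) + 2/(s - 7) + 2/s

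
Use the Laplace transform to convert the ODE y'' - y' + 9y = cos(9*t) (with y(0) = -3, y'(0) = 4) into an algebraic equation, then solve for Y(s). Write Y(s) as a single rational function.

Take the Laplace transform of both sides.
The derivative rules (L{y''} = s^2 Y - s·y(0) - y'(0) and L{y'} = sY - y(0), with y(0) = -3, y'(0) = 4) turn the left side into (s^2 - s + 9)Y - (-3*s + 7).
The right side is L{cos(9*t)} = s/(s^2 + 81).
So (s^2 - s + 9)Y = s/(s^2 + 81) + (-3*s + 7).
Isolate Y and clear denominators.

Y(s) = (-3*s^3 + 7*s^2 - 242*s + 567)/(s^4 - s^3 + 90*s^2 - 81*s + 729)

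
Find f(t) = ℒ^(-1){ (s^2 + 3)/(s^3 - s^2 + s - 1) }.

Factor the denominator: s^3 - s^2 + s - 1 = (s - 1)*(s^2 + 1).
Partial fraction decomposition gives [2/(s - 1)] + [-s/(s^2 + 1)] + [-1/(s^2 + 1)].
Invert each term: 2/(s - 1) ↔ 2e^(t); -1·s/(s^2 + 1) ↔ -cos(t); -1·1/(s^2 + 1) ↔ -sin(t).

f(t) = 2*exp(t) - sin(t) - cos(t)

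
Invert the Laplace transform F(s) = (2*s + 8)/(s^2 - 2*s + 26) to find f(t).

Complete the square in the denominator: s^2 - 2*s + 26 = (s - 1)^2 + 5^2.
Split the numerator to match: 2*s + 8 = 2·(s - 1) + 2·5.
Invert each term: 2·(s - 1)/((s - 1)^2 + 25) ↔ 2e^(t)cos(5t); 2·5/((s - 1)^2 + 25) ↔ 2e^(t)sin(5t).

f(t) = 2*exp(t)*sin(5*t) + 2*exp(t)*cos(5*t)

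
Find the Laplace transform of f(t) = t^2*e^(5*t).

2/(s - 5)^3

L{e^(5t)} = 1/(s - 5).
Then apply L{t^2·g(t)} = (-1)^2 d^2/ds^2[H(s)] with H(s) = 1/(s - 5):
differentiating 2 times and applying the sign gives 2/(s - 5)^3.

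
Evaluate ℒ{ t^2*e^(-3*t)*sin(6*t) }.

L{sin(6t)} = 6/(s^2 + 36).
Multiplying by e^(-3t) shifts s → s + 3, so L{e^(-3*t)*sin(6*t)} = 6/((s + 3)^2 + 36).
Then apply L{t^2·g(t)} = (-1)^2 d^2/ds^2[G(s)] with G(s) = 6/((s + 3)^2 + 36):
differentiating 2 times and applying the sign gives 36*(s^2 + 6*s - 3)/(s^2 + 6*s + 45)^3.

36*(s^2 + 6*s - 3)/(s^2 + 6*s + 45)^3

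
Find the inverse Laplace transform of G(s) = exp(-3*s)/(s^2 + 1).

Heaviside(t - 3)*(sin(t - 3))

The factor e^(-3s) signals a time shift by c = 3 (second shifting theorem).
L{sin(t)} = 1/(s^2 + 1), so L^-1{1/(s^2 + 1)} = sin(t).
Hence the inverse is u(t - 3) times that function evaluated at t - 3.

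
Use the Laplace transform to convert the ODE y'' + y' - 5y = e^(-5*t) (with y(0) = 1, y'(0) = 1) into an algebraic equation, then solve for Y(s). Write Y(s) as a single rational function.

Y(s) = (s^2 + 7*s + 11)/(s^3 + 6*s^2 - 25)

Take the Laplace transform of both sides.
The derivative rules (L{y''} = s^2 Y - s·y(0) - y'(0) and L{y'} = sY - y(0), with y(0) = 1, y'(0) = 1) turn the left side into (s^2 + s - 5)Y - (s + 2).
The right side is L{e^(-5*t)} = 1/(s + 5).
So (s^2 + s - 5)Y = 1/(s + 5) + (s + 2).
Divide through and combine into a single rational function.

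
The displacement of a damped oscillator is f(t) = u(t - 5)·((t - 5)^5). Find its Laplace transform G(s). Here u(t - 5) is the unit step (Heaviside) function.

G(s) = 120*exp(-5*s)/s^6

By the second shifting theorem, L{u(t - c)·g(t - c)} = e^(-cs)·H(s) with c = 5 and H(s) = L{g(t)}.
L{t^5} = 5!/s^6 = 120/s^6.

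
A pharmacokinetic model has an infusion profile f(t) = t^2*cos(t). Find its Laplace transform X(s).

L{cos(t)} = s/(s^2 + 1).
Then apply L{t^2·g(t)} = (-1)^2 d^2/ds^2[G(s)] with G(s) = s/(s^2 + 1):
differentiating 2 times and applying the sign gives 2*s*(s^2 - 3)/(s^2 + 1)^3.

X(s) = 2*s*(s^2 - 3)/(s^2 + 1)^3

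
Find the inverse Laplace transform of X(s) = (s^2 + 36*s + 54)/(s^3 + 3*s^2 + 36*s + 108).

Factor the denominator: s^3 + 3*s^2 + 36*s + 108 = (s + 3)*(s^2 + 36).
Partial fraction decomposition gives [-1/(s + 3)] + [2*s/(s^2 + 36)] + [30/(s^2 + 36)].
Invert each term: -1/(s + 3) ↔ -e^(-3t); 2·s/(s^2 + 36) ↔ 2cos(6t); 5·6/(s^2 + 36) ↔ 5sin(6t).

5*sin(6*t) + 2*cos(6*t) - exp(-3*t)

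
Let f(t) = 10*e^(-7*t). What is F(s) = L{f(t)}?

L{10} = 10/s.
By the first shifting theorem, multiplying by e^(-7t) replaces s with s + 7.

F(s) = 10/(s + 7)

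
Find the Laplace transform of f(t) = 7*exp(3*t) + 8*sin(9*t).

The transform is linear, so treat each term independently.
(8)·[L{sin(9t)} = 9/(s^2 + 81)]; (7)·[L{e^(3t)} = 1/(s - 3)].

72/(s^2 + 81) + 7/(s - 3)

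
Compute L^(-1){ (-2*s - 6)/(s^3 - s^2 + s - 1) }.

Factor the denominator: s^3 - s^2 + s - 1 = (s - 1)*(s^2 + 1).
Partial fraction decomposition gives [-4/(s - 1)] + [4*s/(s^2 + 1)] + [2/(s^2 + 1)].
Invert each term: -4/(s - 1) ↔ -4e^(t); 4·s/(s^2 + 1) ↔ 4cos(t); 2·1/(s^2 + 1) ↔ 2sin(t).

-4*exp(t) + 2*sin(t) + 4*cos(t)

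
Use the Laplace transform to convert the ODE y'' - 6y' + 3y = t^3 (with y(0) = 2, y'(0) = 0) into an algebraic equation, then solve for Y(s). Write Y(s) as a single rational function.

Y(s) = (2*s^5 - 12*s^4 + 6)/(s^6 - 6*s^5 + 3*s^4)

Laplace-transform each side.
Using L{y''} = s^2 Y - s·y(0) - y'(0) and L{y'} = sY - y(0), with y(0) = 2, y'(0) = 0, the left side becomes (s^2 - 6*s + 3)Y - (2*s - 12).
The right side is L{t^3} = 6/s^4.
So (s^2 - 6*s + 3)Y = 6/s^4 + (2*s - 12).
Solve for Y(s) and write it as one ratio of polynomials.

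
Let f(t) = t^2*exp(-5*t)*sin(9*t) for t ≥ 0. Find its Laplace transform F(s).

F(s) = 54*(s^2 + 10*s - 2)/(s^2 + 10*s + 106)^3

L{sin(9t)} = 9/(s^2 + 81).
Multiplying by e^(-5t) shifts s → s + 5, so L{exp(-5*t)*sin(9*t)} = 9/((s + 5)^2 + 81).
Then apply L{t^2·g(t)} = (-1)^2 d^2/ds^2[G(s)] with G(s) = 9/((s + 5)^2 + 81):
differentiating 2 times and applying the sign gives 54*(s^2 + 10*s - 2)/(s^2 + 10*s + 106)^3.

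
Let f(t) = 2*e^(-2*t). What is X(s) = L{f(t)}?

X(s) = 2/(s + 2)

L{2} = 2/s.
By the first shifting theorem, multiplying by e^(-2t) replaces s with s + 2.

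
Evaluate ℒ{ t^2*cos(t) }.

L{cos(t)} = s/(s^2 + 1).
Then apply L{t^2·g(t)} = (-1)^2 d^2/ds^2[G(s)] with G(s) = s/(s^2 + 1):
differentiating 2 times and applying the sign gives 2*s*(s^2 - 3)/(s^2 + 1)^3.

2*s*(s^2 - 3)/(s^2 + 1)^3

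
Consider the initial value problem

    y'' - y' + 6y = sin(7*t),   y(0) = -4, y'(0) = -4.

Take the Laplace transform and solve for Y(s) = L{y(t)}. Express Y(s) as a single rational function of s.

Take the Laplace transform of both sides.
The derivative rules (L{y''} = s^2 Y - s·y(0) - y'(0) and L{y'} = sY - y(0), with y(0) = -4, y'(0) = -4) turn the left side into (s^2 - s + 6)Y - (-4*s).
The right side is L{sin(7*t)} = 7/(s^2 + 49).
So (s^2 - s + 6)Y = 7/(s^2 + 49) + (-4*s).
Isolate Y and clear denominators.

Y(s) = (-4*s^3 - 196*s + 7)/(s^4 - s^3 + 55*s^2 - 49*s + 294)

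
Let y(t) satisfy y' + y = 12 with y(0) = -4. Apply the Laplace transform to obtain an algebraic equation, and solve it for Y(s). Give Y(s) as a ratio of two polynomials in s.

Y(s) = (-4*s + 12)/(s^2 + s)

Take the Laplace transform of both sides.
The derivative rules (L{y'} = sY - y(0) = sY - (-4)) turn the left side into (s + 1)Y - (-4).
The right side is L{12} = 12/s.
So (s + 1)Y = 12/s + (-4).
Solve for Y(s) and write it as one ratio of polynomials.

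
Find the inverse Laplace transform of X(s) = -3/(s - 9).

-3*exp(9*t)

Since L{e^(9t)} = 1/(s - 9), the inverse is exp(9*t), scaled by -3.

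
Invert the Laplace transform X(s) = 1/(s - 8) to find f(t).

Since L{e^(8t)} = 1/(s - 8), the inverse is e^(8*t).

f(t) = exp(8*t)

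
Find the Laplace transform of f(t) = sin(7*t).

L{sin(7t)} = 7/(s^2 + 49).

7/(s^2 + 49)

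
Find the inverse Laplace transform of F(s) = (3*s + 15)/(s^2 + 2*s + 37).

Complete the square in the denominator: s^2 + 2*s + 37 = (s + 1)^2 + 6^2.
Split the numerator to match: 3*s + 15 = 3·(s + 1) + 2·6.
Invert each term: 3·(s + 1)/((s + 1)^2 + 36) ↔ 3e^(-t)cos(6t); 2·6/((s + 1)^2 + 36) ↔ 2e^(-t)sin(6t).

2*exp(-t)*sin(6*t) + 3*exp(-t)*cos(6*t)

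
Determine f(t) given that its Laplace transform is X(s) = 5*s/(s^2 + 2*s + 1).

f(t) = -5*t*exp(-t) + 5*exp(-t)

Factor the denominator: s^2 + 2*s + 1 = (s + 1)^2.
Partial fraction decomposition gives [5/(s + 1)] + [-5/(s + 1)^2].
Invert each term: 5/(s + 1) ↔ 5e^(-t); -5/(s + 1)^2 ↔ -5t·e^(-t).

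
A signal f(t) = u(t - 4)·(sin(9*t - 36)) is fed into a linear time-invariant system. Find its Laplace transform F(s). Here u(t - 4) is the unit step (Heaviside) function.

By the second shifting theorem, L{u(t - c)·g(t - c)} = e^(-cs)·G(s) with c = 4 and G(s) = L{g(t)}.
L{sin(9t)} = 9/(s^2 + 81).

F(s) = 9*exp(-4*s)/(s^2 + 81)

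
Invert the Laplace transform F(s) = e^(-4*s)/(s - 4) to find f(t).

The factor e^(-4s) signals a time shift by c = 4 (second shifting theorem).
L{e^(4t)} = 1/(s - 4), so L^-1{1/(s - 4)} = e^(4*t).
Hence the inverse is u(t - 4) times that function evaluated at t - 4.

f(t) = Heaviside(t - 4)*(exp(4*t - 16))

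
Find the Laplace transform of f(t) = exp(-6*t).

1/(s + 6)

L{e^(-6t)} = 1/(s + 6).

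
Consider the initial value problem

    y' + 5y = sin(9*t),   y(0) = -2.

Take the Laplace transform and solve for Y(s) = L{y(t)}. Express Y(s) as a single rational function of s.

Laplace-transform each side.
With L{y'} = sY - y(0) = sY - (-2): the LHS transforms to (s + 5)Y - (-2).
The right side is L{sin(9*t)} = 9/(s^2 + 81).
So (s + 5)Y = 9/(s^2 + 81) + (-2).
Divide through and combine into a single rational function.

Y(s) = (-2*s^2 - 153)/(s^3 + 5*s^2 + 81*s + 405)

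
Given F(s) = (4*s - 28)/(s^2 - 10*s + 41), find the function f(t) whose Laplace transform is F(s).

f(t) = -2*exp(5*t)*sin(4*t) + 4*exp(5*t)*cos(4*t)

Complete the square in the denominator: s^2 - 10*s + 41 = (s - 5)^2 + 4^2.
Split the numerator to match: 4*s - 28 = 4·(s - 5) - 2·4.
Invert each term: 4·(s - 5)/((s - 5)^2 + 16) ↔ 4e^(5t)cos(4t); -2·4/((s - 5)^2 + 16) ↔ -2e^(5t)sin(4t).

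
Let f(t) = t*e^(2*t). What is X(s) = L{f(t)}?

L{e^(2t)} = 1/(s - 2).
Then apply L{t·g(t)} = -d/ds[G(s)] with G(s) = 1/(s - 2):
differentiating 1 time and applying the sign gives (s - 2)^(-2).

X(s) = (s - 2)^(-2)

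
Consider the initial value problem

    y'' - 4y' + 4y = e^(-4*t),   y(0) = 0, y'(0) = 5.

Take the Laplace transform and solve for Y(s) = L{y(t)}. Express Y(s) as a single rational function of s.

Transform both sides with L{·}.
Using L{y''} = s^2 Y - s·y(0) - y'(0) and L{y'} = sY - y(0), with y(0) = 0, y'(0) = 5, the left side becomes (s^2 - 4*s + 4)Y - (5).
The right side is L{e^(-4*t)} = 1/(s + 4).
So (s^2 - 4*s + 4)Y = 1/(s + 4) + (5).
Isolate Y and clear denominators.

Y(s) = (5*s + 21)/(s^3 - 12*s + 16)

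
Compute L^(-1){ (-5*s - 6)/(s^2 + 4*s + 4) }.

Factor the denominator: s^2 + 4*s + 4 = (s + 2)^2.
Partial fraction decomposition gives [-5/(s + 2)] + [4/(s + 2)^2].
Invert each term: -5/(s + 2) ↔ -5e^(-2t); 4/(s + 2)^2 ↔ 4t·e^(-2t).

4*t*exp(-2*t) - 5*exp(-2*t)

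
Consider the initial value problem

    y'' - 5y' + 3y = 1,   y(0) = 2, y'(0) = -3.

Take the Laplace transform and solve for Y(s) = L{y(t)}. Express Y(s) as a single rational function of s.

Transform both sides with L{·}.
Using L{y''} = s^2 Y - s·y(0) - y'(0) and L{y'} = sY - y(0), with y(0) = 2, y'(0) = -3, the left side becomes (s^2 - 5*s + 3)Y - (2*s - 13).
The right side is L{1} = 1/s.
So (s^2 - 5*s + 3)Y = 1/s + (2*s - 13).
Isolate Y and clear denominators.

Y(s) = (2*s^2 - 13*s + 1)/(s^3 - 5*s^2 + 3*s)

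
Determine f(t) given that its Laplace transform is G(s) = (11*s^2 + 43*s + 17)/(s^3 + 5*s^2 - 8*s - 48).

Factor the denominator: s^3 + 5*s^2 - 8*s - 48 = (s - 3)*(s + 4)^2.
Partial fraction decomposition gives [6/(s + 4)] + [-3/(s + 4)^2] + [5/(s - 3)].
Invert each term: 6/(s + 4) ↔ 6e^(-4t); -3/(s + 4)^2 ↔ -3t·e^(-4t); 5/(s - 3) ↔ 5e^(3t).

f(t) = -3*t*exp(-4*t) + 5*exp(3*t) + 6*exp(-4*t)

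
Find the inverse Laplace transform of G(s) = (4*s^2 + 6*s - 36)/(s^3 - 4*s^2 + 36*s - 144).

Factor the denominator: s^3 - 4*s^2 + 36*s - 144 = (s - 4)*(s^2 + 36).
Partial fraction decomposition gives [1/(s - 4)] + [3*s/(s^2 + 36)] + [18/(s^2 + 36)].
Invert each term: 1/(s - 4) ↔ e^(4t); 3·s/(s^2 + 36) ↔ 3cos(6t); 3·6/(s^2 + 36) ↔ 3sin(6t).

exp(4*t) + 3*sin(6*t) + 3*cos(6*t)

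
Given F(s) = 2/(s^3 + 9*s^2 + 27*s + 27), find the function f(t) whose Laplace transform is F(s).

f(t) = t^2*exp(-3*t)

Rewrite the denominator: s^3 + 9*s^2 + 27*s + 27 = (s + 3)^3.
The form in (s + 3) signals a first-shifting-theorem factor e^(-3t).
Since L{t^2} = 2!/s^3 = 2/s^3, the inverse is t^2*e^(-3*t).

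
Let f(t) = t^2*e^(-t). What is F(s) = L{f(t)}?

F(s) = 2/(s + 1)^3

L{t^2} = 2!/s^3 = 2/s^3.
By the first shifting theorem, multiplying by e^(-t) replaces s with s + 1.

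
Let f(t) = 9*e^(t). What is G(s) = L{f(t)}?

L{9} = 9/s.
By the first shifting theorem, multiplying by e^(t) replaces s with s - 1.

G(s) = 9/(s - 1)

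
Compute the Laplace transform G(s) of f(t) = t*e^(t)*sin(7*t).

L{sin(7t)} = 7/(s^2 + 49).
Multiplying by e^(t) shifts s → s - 1, so L{e^(t)*sin(7*t)} = 7/((s - 1)^2 + 49).
Then apply L{t·g(t)} = -d/ds[H(s)] with H(s) = 7/((s - 1)^2 + 49):
differentiating 1 time and applying the sign gives 14*(s - 1)/(s^2 - 2*s + 50)^2.

G(s) = 14*(s - 1)/(s^2 - 2*s + 50)^2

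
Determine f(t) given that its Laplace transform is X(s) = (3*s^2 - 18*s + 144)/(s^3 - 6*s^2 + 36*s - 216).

f(t) = 2*exp(6*t) - 2*sin(6*t) + cos(6*t)

Factor the denominator: s^3 - 6*s^2 + 36*s - 216 = (s - 6)*(s^2 + 36).
Partial fraction decomposition gives [2/(s - 6)] + [s/(s^2 + 36)] + [-12/(s^2 + 36)].
Invert each term: 2/(s - 6) ↔ 2e^(6t); 1·s/(s^2 + 36) ↔ cos(6t); -2·6/(s^2 + 36) ↔ -2sin(6t).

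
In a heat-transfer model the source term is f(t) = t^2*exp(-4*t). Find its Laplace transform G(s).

L{t^2} = 2!/s^3 = 2/s^3.
By the first shifting theorem, multiplying by e^(-4t) replaces s with s + 4.

G(s) = 2/(s + 4)^3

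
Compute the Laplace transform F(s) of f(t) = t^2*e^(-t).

L{e^(-t)} = 1/(s + 1).
Then apply L{t^2·g(t)} = (-1)^2 d^2/ds^2[G(s)] with G(s) = 1/(s + 1):
differentiating 2 times and applying the sign gives 2/(s + 1)^3.

F(s) = 2/(s + 1)^3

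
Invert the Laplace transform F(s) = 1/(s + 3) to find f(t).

f(t) = exp(-3*t)

Since L{e^(-3t)} = 1/(s + 3), the inverse is e^(-3*t).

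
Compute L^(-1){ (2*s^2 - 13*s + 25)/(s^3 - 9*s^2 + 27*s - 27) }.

2*t^2*exp(3*t) - t*exp(3*t) + 2*exp(3*t)

Factor the denominator: s^3 - 9*s^2 + 27*s - 27 = (s - 3)^3.
Partial fraction decomposition gives [2/(s - 3)] + [-1/(s - 3)^2] + [4/(s - 3)^3].
Invert each term: 2/(s - 3) ↔ 2e^(3t); -1/(s - 3)^2 ↔ -t·e^(3t); 4/(s - 3)^3 ↔ (2)t^2·e^(3t).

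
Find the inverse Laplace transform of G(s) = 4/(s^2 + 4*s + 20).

Rewrite the denominator: s^2 + 4*s + 20 = (s + 2)^2 + 16.
The form in (s + 2) signals a first-shifting-theorem factor e^(-2t).
Since L{sin(4t)} = 4/(s^2 + 16), the inverse is e^(-2*t)*sin(4*t).

exp(-2*t)*sin(4*t)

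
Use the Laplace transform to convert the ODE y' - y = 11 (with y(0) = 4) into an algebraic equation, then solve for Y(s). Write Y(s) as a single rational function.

Y(s) = (4*s + 11)/(s^2 - s)

Apply the Laplace transform to the equation.
Using L{y'} = sY - y(0) = sY - 4, the left side becomes (s - 1)Y - (4).
The right side is L{11} = 11/s.
So (s - 1)Y = 11/s + (4).
Isolate Y and clear denominators.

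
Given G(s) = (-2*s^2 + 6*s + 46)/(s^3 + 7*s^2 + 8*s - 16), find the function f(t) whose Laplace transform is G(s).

Factor the denominator: s^3 + 7*s^2 + 8*s - 16 = (s - 1)*(s + 4)^2.
Partial fraction decomposition gives [-4/(s + 4)] + [2/(s + 4)^2] + [2/(s - 1)].
Invert each term: -4/(s + 4) ↔ -4e^(-4t); 2/(s + 4)^2 ↔ 2t·e^(-4t); 2/(s - 1) ↔ 2e^(t).

f(t) = 2*t*exp(-4*t) + 2*exp(t) - 4*exp(-4*t)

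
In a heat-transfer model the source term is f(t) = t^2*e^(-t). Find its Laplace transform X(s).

X(s) = 2/(s + 1)^3

L{e^(-t)} = 1/(s + 1).
Then apply L{t^2·g(t)} = (-1)^2 d^2/ds^2[G(s)] with G(s) = 1/(s + 1):
differentiating 2 times and applying the sign gives 2/(s + 1)^3.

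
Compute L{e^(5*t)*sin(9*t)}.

9/((s - 5)^2 + 81)

L{sin(9t)} = 9/(s^2 + 81).
By the first shifting theorem, multiplying by e^(5t) replaces s with s - 5.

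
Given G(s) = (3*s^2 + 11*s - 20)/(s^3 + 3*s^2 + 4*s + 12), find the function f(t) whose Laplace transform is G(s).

f(t) = -2*sin(2*t) + 5*cos(2*t) - 2*exp(-3*t)

Factor the denominator: s^3 + 3*s^2 + 4*s + 12 = (s + 3)*(s^2 + 4).
Partial fraction decomposition gives [-2/(s + 3)] + [5*s/(s^2 + 4)] + [-4/(s^2 + 4)].
Invert each term: -2/(s + 3) ↔ -2e^(-3t); 5·s/(s^2 + 4) ↔ 5cos(2t); -2·2/(s^2 + 4) ↔ -2sin(2t).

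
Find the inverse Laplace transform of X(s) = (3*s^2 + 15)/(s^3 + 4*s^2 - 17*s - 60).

Factor the denominator: s^3 + 4*s^2 - 17*s - 60 = (s - 4)*(s + 3)*(s + 5).
Partial fraction decomposition gives [1/(s - 4)] + [-3/(s + 3)] + [5/(s + 5)].
Invert each term: 1/(s - 4) ↔ e^(4t); -3/(s + 3) ↔ -3e^(-3t); 5/(s + 5) ↔ 5e^(-5t).

exp(4*t) - 3*exp(-3*t) + 5*exp(-5*t)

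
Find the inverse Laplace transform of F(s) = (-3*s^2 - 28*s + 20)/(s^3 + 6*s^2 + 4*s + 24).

Factor the denominator: s^3 + 6*s^2 + 4*s + 24 = (s + 6)*(s^2 + 4).
Partial fraction decomposition gives [2/(s + 6)] + [-5*s/(s^2 + 4)] + [2/(s^2 + 4)].
Invert each term: 2/(s + 6) ↔ 2e^(-6t); -5·s/(s^2 + 4) ↔ -5cos(2t); 1·2/(s^2 + 4) ↔ sin(2t).

sin(2*t) - 5*cos(2*t) + 2*exp(-6*t)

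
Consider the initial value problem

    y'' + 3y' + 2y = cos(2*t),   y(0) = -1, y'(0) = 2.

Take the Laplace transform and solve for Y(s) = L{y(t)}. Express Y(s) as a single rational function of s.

Apply the Laplace transform to the equation.
Using L{y''} = s^2 Y - s·y(0) - y'(0) and L{y'} = sY - y(0), with y(0) = -1, y'(0) = 2, the left side becomes (s^2 + 3*s + 2)Y - (-s - 1).
The right side is L{cos(2*t)} = s/(s^2 + 4).
So (s^2 + 3*s + 2)Y = s/(s^2 + 4) + (-s - 1).
Divide through and combine into a single rational function.

Y(s) = (-s^3 - s^2 - 3*s - 4)/(s^4 + 3*s^3 + 6*s^2 + 12*s + 8)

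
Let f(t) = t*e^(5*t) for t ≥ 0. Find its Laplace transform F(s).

F(s) = (s - 5)^(-2)

L{e^(5t)} = 1/(s - 5).
Then apply L{t·g(t)} = -d/ds[G(s)] with G(s) = 1/(s - 5):
differentiating 1 time and applying the sign gives (s - 5)^(-2).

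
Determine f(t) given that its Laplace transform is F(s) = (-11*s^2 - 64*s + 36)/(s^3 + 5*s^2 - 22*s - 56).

Factor the denominator: s^3 + 5*s^2 - 22*s - 56 = (s - 4)*(s + 2)*(s + 7).
Partial fraction decomposition gives [-6/(s - 4)] + [-4/(s + 2)] + [-1/(s + 7)].
Invert each term: -6/(s - 4) ↔ -6e^(4t); -4/(s + 2) ↔ -4e^(-2t); -1/(s + 7) ↔ -e^(-7t).

f(t) = -6*exp(4*t) - 4*exp(-2*t) - exp(-7*t)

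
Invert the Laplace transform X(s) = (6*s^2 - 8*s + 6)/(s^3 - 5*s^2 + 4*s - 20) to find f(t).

f(t) = 4*exp(5*t) + sin(2*t) + 2*cos(2*t)

Factor the denominator: s^3 - 5*s^2 + 4*s - 20 = (s - 5)*(s^2 + 4).
Partial fraction decomposition gives [4/(s - 5)] + [2*s/(s^2 + 4)] + [2/(s^2 + 4)].
Invert each term: 4/(s - 5) ↔ 4e^(5t); 2·s/(s^2 + 4) ↔ 2cos(2t); 1·2/(s^2 + 4) ↔ sin(2t).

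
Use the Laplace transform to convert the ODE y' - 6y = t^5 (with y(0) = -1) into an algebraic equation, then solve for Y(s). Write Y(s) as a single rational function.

Laplace-transform each side.
The derivative rules (L{y'} = sY - y(0) = sY - (-1)) turn the left side into (s - 6)Y - (-1).
The right side is L{t^5} = 120/s^6.
So (s - 6)Y = 120/s^6 + (-1).
Divide through and combine into a single rational function.

Y(s) = (-s^6 + 120)/(s^7 - 6*s^6)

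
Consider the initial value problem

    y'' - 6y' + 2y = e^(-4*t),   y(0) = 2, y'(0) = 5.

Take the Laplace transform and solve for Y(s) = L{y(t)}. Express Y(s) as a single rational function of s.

Laplace-transform each side.
Using L{y''} = s^2 Y - s·y(0) - y'(0) and L{y'} = sY - y(0), with y(0) = 2, y'(0) = 5, the left side becomes (s^2 - 6*s + 2)Y - (2*s - 7).
The right side is L{e^(-4*t)} = 1/(s + 4).
So (s^2 - 6*s + 2)Y = 1/(s + 4) + (2*s - 7).
Solve for Y(s) and write it as one ratio of polynomials.

Y(s) = (2*s^2 + s - 27)/(s^3 - 2*s^2 - 22*s + 8)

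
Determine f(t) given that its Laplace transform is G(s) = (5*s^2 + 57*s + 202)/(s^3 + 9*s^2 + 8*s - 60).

f(t) = 6*exp(2*t) - 6*exp(-5*t) + 5*exp(-6*t)

Factor the denominator: s^3 + 9*s^2 + 8*s - 60 = (s - 2)*(s + 5)*(s + 6).
Partial fraction decomposition gives [6/(s - 2)] + [5/(s + 6)] + [-6/(s + 5)].
Invert each term: 6/(s - 2) ↔ 6e^(2t); 5/(s + 6) ↔ 5e^(-6t); -6/(s + 5) ↔ -6e^(-5t).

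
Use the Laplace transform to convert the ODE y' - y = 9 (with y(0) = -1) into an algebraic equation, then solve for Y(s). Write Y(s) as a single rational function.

Y(s) = (-s + 9)/(s^2 - s)

Laplace-transform each side.
The derivative rules (L{y'} = sY - y(0) = sY - (-1)) turn the left side into (s - 1)Y - (-1).
The right side is L{9} = 9/s.
So (s - 1)Y = 9/s + (-1).
Divide through and combine into a single rational function.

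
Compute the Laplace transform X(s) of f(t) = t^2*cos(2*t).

X(s) = 2*s*(s^2 - 12)/(s^2 + 4)^3

L{cos(2t)} = s/(s^2 + 4).
Then apply L{t^2·g(t)} = (-1)^2 d^2/ds^2[G(s)] with G(s) = s/(s^2 + 4):
differentiating 2 times and applying the sign gives 2*s*(s^2 - 12)/(s^2 + 4)^3.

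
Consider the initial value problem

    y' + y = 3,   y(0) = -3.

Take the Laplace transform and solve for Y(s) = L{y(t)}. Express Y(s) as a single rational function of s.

Take the Laplace transform of both sides.
The derivative rules (L{y'} = sY - y(0) = sY - (-3)) turn the left side into (s + 1)Y - (-3).
The right side is L{3} = 3/s.
So (s + 1)Y = 3/s + (-3).
Isolate Y and clear denominators.

Y(s) = (-3*s + 3)/(s^2 + s)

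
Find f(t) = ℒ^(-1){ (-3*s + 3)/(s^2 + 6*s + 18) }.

f(t) = 4*exp(-3*t)*sin(3*t) - 3*exp(-3*t)*cos(3*t)

Complete the square in the denominator: s^2 + 6*s + 18 = (s + 3)^2 + 3^2.
Split the numerator to match: -3*s + 3 = -3·(s + 3) + 4·3.
Invert each term: -3·(s + 3)/((s + 3)^2 + 9) ↔ -3e^(-3t)cos(3t); 4·3/((s + 3)^2 + 9) ↔ 4e^(-3t)sin(3t).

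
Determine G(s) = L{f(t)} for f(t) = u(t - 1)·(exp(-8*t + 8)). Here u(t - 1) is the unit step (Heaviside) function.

By the second shifting theorem, L{u(t - c)·g(t - c)} = e^(-cs)·H(s) with c = 1 and H(s) = L{g(t)}.
L{e^(-8t)} = 1/(s + 8).

G(s) = exp(-s)/(s + 8)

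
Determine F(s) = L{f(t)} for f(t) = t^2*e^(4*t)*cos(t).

F(s) = 2*(s - 4)*(s^2 - 8*s + 13)/(s^2 - 8*s + 17)^3

L{cos(t)} = s/(s^2 + 1).
Multiplying by e^(4t) shifts s → s - 4, so L{e^(4*t)*cos(t)} = (s - 4)/((s - 4)^2 + 1).
Then apply L{t^2·g(t)} = (-1)^2 d^2/ds^2[G(s)] with G(s) = (s - 4)/((s - 4)^2 + 1):
differentiating 2 times and applying the sign gives 2*(s - 4)*(s^2 - 8*s + 13)/(s^2 - 8*s + 17)^3.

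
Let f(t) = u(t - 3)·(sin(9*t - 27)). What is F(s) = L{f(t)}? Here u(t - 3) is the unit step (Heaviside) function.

By the second shifting theorem, L{u(t - c)·g(t - c)} = e^(-cs)·G(s) with c = 3 and G(s) = L{g(t)}.
L{sin(9t)} = 9/(s^2 + 81).

F(s) = 9*exp(-3*s)/(s^2 + 81)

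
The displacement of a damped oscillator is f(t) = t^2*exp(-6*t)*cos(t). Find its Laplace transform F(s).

F(s) = 2*(s + 6)*(s^2 + 12*s + 33)/(s^2 + 12*s + 37)^3

L{cos(t)} = s/(s^2 + 1).
Multiplying by e^(-6t) shifts s → s + 6, so L{exp(-6*t)*cos(t)} = (s + 6)/((s + 6)^2 + 1).
Then apply L{t^2·g(t)} = (-1)^2 d^2/ds^2[G(s)] with G(s) = (s + 6)/((s + 6)^2 + 1):
differentiating 2 times and applying the sign gives 2*(s + 6)*(s^2 + 12*s + 33)/(s^2 + 12*s + 37)^3.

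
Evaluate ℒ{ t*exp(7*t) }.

L{e^(7t)} = 1/(s - 7).
Then apply L{t·g(t)} = -d/ds[G(s)] with G(s) = 1/(s - 7):
differentiating 1 time and applying the sign gives (s - 7)^(-2).

(s - 7)^(-2)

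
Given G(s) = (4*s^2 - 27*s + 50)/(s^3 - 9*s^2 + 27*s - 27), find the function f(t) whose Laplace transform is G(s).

Factor the denominator: s^3 - 9*s^2 + 27*s - 27 = (s - 3)^3.
Partial fraction decomposition gives [4/(s - 3)] + [-3/(s - 3)^2] + [5/(s - 3)^3].
Invert each term: 4/(s - 3) ↔ 4e^(3t); -3/(s - 3)^2 ↔ -3t·e^(3t); 5/(s - 3)^3 ↔ (5/2)t^2·e^(3t).

f(t) = 5*t^2*exp(3*t)/2 - 3*t*exp(3*t) + 4*exp(3*t)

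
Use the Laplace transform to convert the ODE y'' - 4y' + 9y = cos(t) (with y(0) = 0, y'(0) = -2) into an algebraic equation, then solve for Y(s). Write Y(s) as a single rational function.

Y(s) = (-2*s^2 + s - 2)/(s^4 - 4*s^3 + 10*s^2 - 4*s + 9)

Take the Laplace transform of both sides.
The derivative rules (L{y''} = s^2 Y - s·y(0) - y'(0) and L{y'} = sY - y(0), with y(0) = 0, y'(0) = -2) turn the left side into (s^2 - 4*s + 9)Y - (-2).
The right side is L{cos(t)} = s/(s^2 + 1).
So (s^2 - 4*s + 9)Y = s/(s^2 + 1) + (-2).
Divide through and combine into a single rational function.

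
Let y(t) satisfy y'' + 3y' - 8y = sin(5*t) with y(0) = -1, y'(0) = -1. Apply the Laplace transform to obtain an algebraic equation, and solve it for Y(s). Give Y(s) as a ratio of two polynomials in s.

Apply the Laplace transform to the equation.
The derivative rules (L{y''} = s^2 Y - s·y(0) - y'(0) and L{y'} = sY - y(0), with y(0) = -1, y'(0) = -1) turn the left side into (s^2 + 3*s - 8)Y - (-s - 4).
The right side is L{sin(5*t)} = 5/(s^2 + 25).
So (s^2 + 3*s - 8)Y = 5/(s^2 + 25) + (-s - 4).
Solve for Y(s) and write it as one ratio of polynomials.

Y(s) = (-s^3 - 4*s^2 - 25*s - 95)/(s^4 + 3*s^3 + 17*s^2 + 75*s - 200)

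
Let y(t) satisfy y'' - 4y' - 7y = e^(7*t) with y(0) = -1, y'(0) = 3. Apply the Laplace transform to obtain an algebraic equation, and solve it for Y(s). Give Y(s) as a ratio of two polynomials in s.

Y(s) = (-s^2 + 14*s - 48)/(s^3 - 11*s^2 + 21*s + 49)

Transform both sides with L{·}.
With L{y''} = s^2 Y - s·y(0) - y'(0) and L{y'} = sY - y(0), with y(0) = -1, y'(0) = 3: the LHS transforms to (s^2 - 4*s - 7)Y - (-s + 7).
The right side is L{e^(7*t)} = 1/(s - 7).
So (s^2 - 4*s - 7)Y = 1/(s - 7) + (-s + 7).
Solve for Y(s) and write it as one ratio of polynomials.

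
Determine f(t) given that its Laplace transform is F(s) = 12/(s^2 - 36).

f(t) = 2*sinh(6*t)

Since L{sinh(6t)} = 6/(s^2 - 36), the inverse is sinh(6*t), scaled by 2.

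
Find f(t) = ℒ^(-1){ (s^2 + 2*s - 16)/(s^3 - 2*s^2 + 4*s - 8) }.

f(t) = -exp(2*t) + 3*sin(2*t) + 2*cos(2*t)

Factor the denominator: s^3 - 2*s^2 + 4*s - 8 = (s - 2)*(s^2 + 4).
Partial fraction decomposition gives [-1/(s - 2)] + [2*s/(s^2 + 4)] + [6/(s^2 + 4)].
Invert each term: -1/(s - 2) ↔ -e^(2t); 2·s/(s^2 + 4) ↔ 2cos(2t); 3·2/(s^2 + 4) ↔ 3sin(2t).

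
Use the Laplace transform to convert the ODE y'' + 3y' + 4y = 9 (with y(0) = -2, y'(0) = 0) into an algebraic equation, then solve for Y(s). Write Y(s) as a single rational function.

Y(s) = (-2*s^2 - 6*s + 9)/(s^3 + 3*s^2 + 4*s)

Transform both sides with L{·}.
The derivative rules (L{y''} = s^2 Y - s·y(0) - y'(0) and L{y'} = sY - y(0), with y(0) = -2, y'(0) = 0) turn the left side into (s^2 + 3*s + 4)Y - (-2*s - 6).
The right side is L{9} = 9/s.
So (s^2 + 3*s + 4)Y = 9/s + (-2*s - 6).
Isolate Y and clear denominators.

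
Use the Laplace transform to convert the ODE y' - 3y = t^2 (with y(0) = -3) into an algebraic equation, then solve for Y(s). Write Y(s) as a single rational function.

Y(s) = (-3*s^3 + 2)/(s^4 - 3*s^3)

Apply the Laplace transform to the equation.
Using L{y'} = sY - y(0) = sY - (-3), the left side becomes (s - 3)Y - (-3).
The right side is L{t^2} = 2/s^3.
So (s - 3)Y = 2/s^3 + (-3).
Isolate Y and clear denominators.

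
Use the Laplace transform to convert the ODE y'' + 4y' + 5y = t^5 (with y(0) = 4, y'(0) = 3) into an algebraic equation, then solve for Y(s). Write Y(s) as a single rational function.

Laplace-transform each side.
Using L{y''} = s^2 Y - s·y(0) - y'(0) and L{y'} = sY - y(0), with y(0) = 4, y'(0) = 3, the left side becomes (s^2 + 4*s + 5)Y - (4*s + 19).
The right side is L{t^5} = 120/s^6.
So (s^2 + 4*s + 5)Y = 120/s^6 + (4*s + 19).
Divide through and combine into a single rational function.

Y(s) = (4*s^7 + 19*s^6 + 120)/(s^8 + 4*s^7 + 5*s^6)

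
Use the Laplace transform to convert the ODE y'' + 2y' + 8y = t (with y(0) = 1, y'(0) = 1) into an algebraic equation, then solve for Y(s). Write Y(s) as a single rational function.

Transform both sides with L{·}.
The derivative rules (L{y''} = s^2 Y - s·y(0) - y'(0) and L{y'} = sY - y(0), with y(0) = 1, y'(0) = 1) turn the left side into (s^2 + 2*s + 8)Y - (s + 3).
The right side is L{t} = s^(-2).
So (s^2 + 2*s + 8)Y = s^(-2) + (s + 3).
Divide through and combine into a single rational function.

Y(s) = (s^3 + 3*s^2 + 1)/(s^4 + 2*s^3 + 8*s^2)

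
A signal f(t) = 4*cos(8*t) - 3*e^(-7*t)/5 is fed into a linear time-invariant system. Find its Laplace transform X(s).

X(s) = 4*s/(s^2 + 64) - 3/(5*(s + 7))

Apply the Laplace transform termwise.
(4)·[L{cos(8t)} = s/(s^2 + 64)]; (-3/5)·[L{e^(-7t)} = 1/(s + 7)].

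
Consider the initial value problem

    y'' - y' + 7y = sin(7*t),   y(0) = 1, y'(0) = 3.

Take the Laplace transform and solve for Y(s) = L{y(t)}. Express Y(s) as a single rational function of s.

Y(s) = (s^3 + 2*s^2 + 49*s + 105)/(s^4 - s^3 + 56*s^2 - 49*s + 343)

Take the Laplace transform of both sides.
With L{y''} = s^2 Y - s·y(0) - y'(0) and L{y'} = sY - y(0), with y(0) = 1, y'(0) = 3: the LHS transforms to (s^2 - s + 7)Y - (s + 2).
The right side is L{sin(7*t)} = 7/(s^2 + 49).
So (s^2 - s + 7)Y = 7/(s^2 + 49) + (s + 2).
Divide through and combine into a single rational function.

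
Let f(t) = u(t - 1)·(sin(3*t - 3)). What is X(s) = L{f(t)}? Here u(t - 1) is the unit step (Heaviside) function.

X(s) = 3*exp(-s)/(s^2 + 9)

By the second shifting theorem, L{u(t - c)·g(t - c)} = e^(-cs)·G(s) with c = 1 and G(s) = L{g(t)}.
L{sin(3t)} = 3/(s^2 + 9).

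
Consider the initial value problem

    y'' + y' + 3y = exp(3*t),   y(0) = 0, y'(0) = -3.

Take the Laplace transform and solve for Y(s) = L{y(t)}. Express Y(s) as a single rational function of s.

Apply the Laplace transform to the equation.
The derivative rules (L{y''} = s^2 Y - s·y(0) - y'(0) and L{y'} = sY - y(0), with y(0) = 0, y'(0) = -3) turn the left side into (s^2 + s + 3)Y - (-3).
The right side is L{exp(3*t)} = 1/(s - 3).
So (s^2 + s + 3)Y = 1/(s - 3) + (-3).
Solve for Y(s) and write it as one ratio of polynomials.

Y(s) = (-3*s + 10)/(s^3 - 2*s^2 - 9)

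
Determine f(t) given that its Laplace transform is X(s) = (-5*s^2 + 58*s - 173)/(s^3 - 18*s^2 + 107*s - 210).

f(t) = -6*exp(7*t) + 5*exp(6*t) - 4*exp(5*t)

Factor the denominator: s^3 - 18*s^2 + 107*s - 210 = (s - 7)*(s - 6)*(s - 5).
Partial fraction decomposition gives [5/(s - 6)] + [-4/(s - 5)] + [-6/(s - 7)].
Invert each term: 5/(s - 6) ↔ 5e^(6t); -4/(s - 5) ↔ -4e^(5t); -6/(s - 7) ↔ -6e^(7t).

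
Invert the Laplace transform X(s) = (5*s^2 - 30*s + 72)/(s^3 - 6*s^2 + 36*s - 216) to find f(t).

f(t) = exp(6*t) - sin(6*t) + 4*cos(6*t)

Factor the denominator: s^3 - 6*s^2 + 36*s - 216 = (s - 6)*(s^2 + 36).
Partial fraction decomposition gives [1/(s - 6)] + [4*s/(s^2 + 36)] + [-6/(s^2 + 36)].
Invert each term: 1/(s - 6) ↔ e^(6t); 4·s/(s^2 + 36) ↔ 4cos(6t); -1·6/(s^2 + 36) ↔ -sin(6t).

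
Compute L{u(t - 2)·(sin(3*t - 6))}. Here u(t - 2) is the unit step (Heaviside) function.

3*exp(-2*s)/(s^2 + 9)

By the second shifting theorem, L{u(t - c)·g(t - c)} = e^(-cs)·H(s) with c = 2 and H(s) = L{g(t)}.
L{sin(3t)} = 3/(s^2 + 9).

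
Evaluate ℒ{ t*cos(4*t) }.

L{cos(4t)} = s/(s^2 + 16).
Then apply L{t·g(t)} = -d/ds[H(s)] with H(s) = s/(s^2 + 16):
differentiating 1 time and applying the sign gives (s - 4)*(s + 4)/(s^2 + 16)^2.

(s - 4)*(s + 4)/(s^2 + 16)^2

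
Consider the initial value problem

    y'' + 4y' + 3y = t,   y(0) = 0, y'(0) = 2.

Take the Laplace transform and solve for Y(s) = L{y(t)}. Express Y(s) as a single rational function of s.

Transform both sides with L{·}.
With L{y''} = s^2 Y - s·y(0) - y'(0) and L{y'} = sY - y(0), with y(0) = 0, y'(0) = 2: the LHS transforms to (s^2 + 4*s + 3)Y - (2).
The right side is L{t} = s^(-2).
So (s^2 + 4*s + 3)Y = s^(-2) + (2).
Isolate Y and clear denominators.

Y(s) = (2*s^2 + 1)/(s^4 + 4*s^3 + 3*s^2)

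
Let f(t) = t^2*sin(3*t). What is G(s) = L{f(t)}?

G(s) = 18*(s^2 - 3)/(s^2 + 9)^3

L{sin(3t)} = 3/(s^2 + 9).
Then apply L{t^2·g(t)} = (-1)^2 d^2/ds^2[H(s)] with H(s) = 3/(s^2 + 9):
differentiating 2 times and applying the sign gives 18*(s^2 - 3)/(s^2 + 9)^3.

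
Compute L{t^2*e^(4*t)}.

L{e^(4t)} = 1/(s - 4).
Then apply L{t^2·g(t)} = (-1)^2 d^2/ds^2[G(s)] with G(s) = 1/(s - 4):
differentiating 2 times and applying the sign gives 2/(s - 4)^3.

2/(s - 4)^3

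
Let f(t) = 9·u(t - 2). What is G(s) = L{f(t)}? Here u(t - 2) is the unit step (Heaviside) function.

G(s) = 9*exp(-2*s)/s

By the second shifting theorem, L{u(t - c)·g(t - c)} = e^(-cs)·H(s) with c = 2 and H(s) = L{g(t)}.
L{9} = 9/s.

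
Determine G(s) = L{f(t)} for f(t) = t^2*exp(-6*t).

G(s) = 2/(s + 6)^3

L{t^2} = 2!/s^3 = 2/s^3.
By the first shifting theorem, multiplying by e^(-6t) replaces s with s + 6.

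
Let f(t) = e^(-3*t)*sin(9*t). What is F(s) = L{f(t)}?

F(s) = 9/((s + 3)^2 + 81)

L{sin(9t)} = 9/(s^2 + 81).
By the first shifting theorem, multiplying by e^(-3t) replaces s with s + 3.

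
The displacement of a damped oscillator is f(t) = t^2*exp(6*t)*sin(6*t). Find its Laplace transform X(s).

X(s) = 36*(s^2 - 12*s + 24)/(s^2 - 12*s + 72)^3

L{sin(6t)} = 6/(s^2 + 36).
Multiplying by e^(6t) shifts s → s - 6, so L{exp(6*t)*sin(6*t)} = 6/((s - 6)^2 + 36).
Then apply L{t^2·g(t)} = (-1)^2 d^2/ds^2[G(s)] with G(s) = 6/((s - 6)^2 + 36):
differentiating 2 times and applying the sign gives 36*(s^2 - 12*s + 24)/(s^2 - 12*s + 72)^3.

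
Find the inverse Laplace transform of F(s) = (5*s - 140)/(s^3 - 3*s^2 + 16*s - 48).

Factor the denominator: s^3 - 3*s^2 + 16*s - 48 = (s - 3)*(s^2 + 16).
Partial fraction decomposition gives [-5/(s - 3)] + [5*s/(s^2 + 16)] + [20/(s^2 + 16)].
Invert each term: -5/(s - 3) ↔ -5e^(3t); 5·s/(s^2 + 16) ↔ 5cos(4t); 5·4/(s^2 + 16) ↔ 5sin(4t).

-5*exp(3*t) + 5*sin(4*t) + 5*cos(4*t)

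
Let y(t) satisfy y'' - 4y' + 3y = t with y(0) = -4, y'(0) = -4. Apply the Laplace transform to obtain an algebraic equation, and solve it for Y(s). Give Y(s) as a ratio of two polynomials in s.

Y(s) = (-4*s^3 + 12*s^2 + 1)/(s^4 - 4*s^3 + 3*s^2)

Apply the Laplace transform to the equation.
Using L{y''} = s^2 Y - s·y(0) - y'(0) and L{y'} = sY - y(0), with y(0) = -4, y'(0) = -4, the left side becomes (s^2 - 4*s + 3)Y - (-4*s + 12).
The right side is L{t} = s^(-2).
So (s^2 - 4*s + 3)Y = s^(-2) + (-4*s + 12).
Isolate Y and clear denominators.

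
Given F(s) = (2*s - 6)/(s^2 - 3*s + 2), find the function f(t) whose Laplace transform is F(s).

f(t) = -2*exp(2*t) + 4*exp(t)

Factor the denominator: s^2 - 3*s + 2 = (s - 2)*(s - 1).
Partial fraction decomposition gives [-2/(s - 2)] + [4/(s - 1)].
Invert each term: -2/(s - 2) ↔ -2e^(2t); 4/(s - 1) ↔ 4e^(t).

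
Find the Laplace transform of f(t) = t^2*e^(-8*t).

L{e^(-8t)} = 1/(s + 8).
Then apply L{t^2·g(t)} = (-1)^2 d^2/ds^2[G(s)] with G(s) = 1/(s + 8):
differentiating 2 times and applying the sign gives 2/(s + 8)^3.

2/(s + 8)^3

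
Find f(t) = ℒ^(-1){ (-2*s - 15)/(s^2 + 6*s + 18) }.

Complete the square in the denominator: s^2 + 6*s + 18 = (s + 3)^2 + 3^2.
Split the numerator to match: -2*s - 15 = -2·(s + 3) - 3·3.
Invert each term: -2·(s + 3)/((s + 3)^2 + 9) ↔ -2e^(-3t)cos(3t); -3·3/((s + 3)^2 + 9) ↔ -3e^(-3t)sin(3t).

f(t) = -3*exp(-3*t)*sin(3*t) - 2*exp(-3*t)*cos(3*t)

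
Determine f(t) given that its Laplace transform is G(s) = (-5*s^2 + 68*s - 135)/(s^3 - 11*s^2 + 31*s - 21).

f(t) = 4*exp(7*t) - 3*exp(3*t) - 6*exp(t)

Factor the denominator: s^3 - 11*s^2 + 31*s - 21 = (s - 7)*(s - 3)*(s - 1).
Partial fraction decomposition gives [-3/(s - 3)] + [-6/(s - 1)] + [4/(s - 7)].
Invert each term: -3/(s - 3) ↔ -3e^(3t); -6/(s - 1) ↔ -6e^(t); 4/(s - 7) ↔ 4e^(7t).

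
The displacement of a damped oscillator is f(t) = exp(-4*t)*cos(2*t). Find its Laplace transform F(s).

L{cos(2t)} = s/(s^2 + 4).
By the first shifting theorem, multiplying by e^(-4t) replaces s with s + 4.

F(s) = (s + 4)/((s + 4)^2 + 4)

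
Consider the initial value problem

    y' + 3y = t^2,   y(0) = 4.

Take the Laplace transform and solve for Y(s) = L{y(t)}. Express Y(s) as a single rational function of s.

Transform both sides with L{·}.
The derivative rules (L{y'} = sY - y(0) = sY - 4) turn the left side into (s + 3)Y - (4).
The right side is L{t^2} = 2/s^3.
So (s + 3)Y = 2/s^3 + (4).
Divide through and combine into a single rational function.

Y(s) = (4*s^3 + 2)/(s^4 + 3*s^3)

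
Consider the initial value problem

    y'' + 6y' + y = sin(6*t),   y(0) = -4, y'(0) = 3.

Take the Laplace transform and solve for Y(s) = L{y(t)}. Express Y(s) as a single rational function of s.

Y(s) = (-4*s^3 - 21*s^2 - 144*s - 750)/(s^4 + 6*s^3 + 37*s^2 + 216*s + 36)

Take the Laplace transform of both sides.
The derivative rules (L{y''} = s^2 Y - s·y(0) - y'(0) and L{y'} = sY - y(0), with y(0) = -4, y'(0) = 3) turn the left side into (s^2 + 6*s + 1)Y - (-4*s - 21).
The right side is L{sin(6*t)} = 6/(s^2 + 36).
So (s^2 + 6*s + 1)Y = 6/(s^2 + 36) + (-4*s - 21).
Isolate Y and clear denominators.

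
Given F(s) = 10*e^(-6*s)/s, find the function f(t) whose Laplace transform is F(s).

f(t) = Heaviside(t - 6)*(10)

The factor e^(-6s) signals a time shift by c = 6 (second shifting theorem).
L{10} = 10/s, so L^-1{10/s} = 10.
Hence the inverse is u(t - 6) times that function evaluated at t - 6.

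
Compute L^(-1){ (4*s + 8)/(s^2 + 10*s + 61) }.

-2*exp(-5*t)*sin(6*t) + 4*exp(-5*t)*cos(6*t)

Complete the square in the denominator: s^2 + 10*s + 61 = (s + 5)^2 + 6^2.
Split the numerator to match: 4*s + 8 = 4·(s + 5) - 2·6.
Invert each term: 4·(s + 5)/((s + 5)^2 + 36) ↔ 4e^(-5t)cos(6t); -2·6/((s + 5)^2 + 36) ↔ -2e^(-5t)sin(6t).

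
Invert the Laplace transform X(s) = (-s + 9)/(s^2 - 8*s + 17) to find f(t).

f(t) = 5*exp(4*t)*sin(t) - exp(4*t)*cos(t)

Complete the square in the denominator: s^2 - 8*s + 17 = (s - 4)^2 + 1^2.
Split the numerator to match: -s + 9 = -1·(s - 4) + 5·1.
Invert each term: -1·(s - 4)/((s - 4)^2 + 1) ↔ -e^(4t)cos(t); 5·1/((s - 4)^2 + 1) ↔ 5e^(4t)sin(t).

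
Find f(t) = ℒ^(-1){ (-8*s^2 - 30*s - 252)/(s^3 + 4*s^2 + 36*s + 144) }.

f(t) = -3*sin(6*t) - 3*cos(6*t) - 5*exp(-4*t)

Factor the denominator: s^3 + 4*s^2 + 36*s + 144 = (s + 4)*(s^2 + 36).
Partial fraction decomposition gives [-5/(s + 4)] + [-3*s/(s^2 + 36)] + [-18/(s^2 + 36)].
Invert each term: -5/(s + 4) ↔ -5e^(-4t); -3·s/(s^2 + 36) ↔ -3cos(6t); -3·6/(s^2 + 36) ↔ -3sin(6t).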